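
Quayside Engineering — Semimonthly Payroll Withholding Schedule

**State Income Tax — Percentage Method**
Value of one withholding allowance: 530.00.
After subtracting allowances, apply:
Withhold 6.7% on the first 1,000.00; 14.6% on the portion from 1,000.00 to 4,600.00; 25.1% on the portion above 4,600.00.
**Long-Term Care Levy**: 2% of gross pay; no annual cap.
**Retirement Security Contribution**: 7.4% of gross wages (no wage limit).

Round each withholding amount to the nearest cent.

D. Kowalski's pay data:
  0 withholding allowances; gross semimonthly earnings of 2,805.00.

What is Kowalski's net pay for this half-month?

2,210.80

State Income Tax: taxable = 2,805.00
  67.00 + 14.6% × (2,805.00 − 1,000.00) = 67.00 + 14.6% × 1,805.00 = 330.53
Long-Term Care Levy: 2% × 2,805.00 = 56.10
Retirement Security Contribution: 7.4% × 2,805.00 = 207.57
Total withheld: 330.53 + 56.10 + 207.57 = 594.20
Net pay: 2,805.00 − 594.20 = 2,210.80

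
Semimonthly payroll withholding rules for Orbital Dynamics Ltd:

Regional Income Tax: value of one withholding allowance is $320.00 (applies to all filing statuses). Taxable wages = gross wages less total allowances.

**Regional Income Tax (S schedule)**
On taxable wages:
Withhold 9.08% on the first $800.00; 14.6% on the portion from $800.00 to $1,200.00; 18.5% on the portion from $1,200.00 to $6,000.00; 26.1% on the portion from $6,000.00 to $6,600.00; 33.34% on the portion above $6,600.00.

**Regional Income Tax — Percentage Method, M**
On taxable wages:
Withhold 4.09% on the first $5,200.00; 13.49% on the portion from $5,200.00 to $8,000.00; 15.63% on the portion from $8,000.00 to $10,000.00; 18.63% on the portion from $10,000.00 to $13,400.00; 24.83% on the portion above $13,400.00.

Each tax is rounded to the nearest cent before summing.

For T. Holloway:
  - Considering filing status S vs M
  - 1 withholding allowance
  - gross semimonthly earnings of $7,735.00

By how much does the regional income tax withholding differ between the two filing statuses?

Regional Income Tax (S): taxable = $7,735.00 − 1×$320.00 = $7,415.00
  $1,175.64 + 33.34% × ($7,415.00 − $6,600.00) = $1,175.64 + 33.34% × $815.00 = $1,447.36
Regional Income Tax (M): taxable = $7,735.00 − 1×$320.00 = $7,415.00
  $212.68 + 13.49% × ($7,415.00 − $5,200.00) = $212.68 + 13.49% × $2,215.00 = $511.48
Difference: |$1,447.36 − $511.48| = $935.88 (higher under S)

$935.88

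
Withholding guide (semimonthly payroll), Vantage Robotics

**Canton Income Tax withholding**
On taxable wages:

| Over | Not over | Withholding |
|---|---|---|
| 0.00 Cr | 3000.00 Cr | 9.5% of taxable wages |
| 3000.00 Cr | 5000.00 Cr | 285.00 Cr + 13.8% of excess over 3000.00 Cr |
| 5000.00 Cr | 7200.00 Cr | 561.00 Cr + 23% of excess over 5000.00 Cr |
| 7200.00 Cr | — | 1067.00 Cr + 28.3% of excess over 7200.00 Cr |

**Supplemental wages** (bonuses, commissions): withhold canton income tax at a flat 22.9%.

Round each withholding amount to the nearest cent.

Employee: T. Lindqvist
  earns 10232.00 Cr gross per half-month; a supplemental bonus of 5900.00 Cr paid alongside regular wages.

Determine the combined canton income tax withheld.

3276.16 Cr

Canton Income Tax: taxable = 10232.00 Cr
  1067.00 Cr + 28.3% × (10232.00 Cr − 7200.00 Cr) = 1067.00 Cr + 28.3% × 3032.00 Cr = 1925.06 Cr
Supplemental (22.9% flat on bonus): 22.9% × 5900.00 Cr = 1351.10 Cr
Total canton income tax: 1925.06 Cr + 1351.10 Cr = 3276.16 Cr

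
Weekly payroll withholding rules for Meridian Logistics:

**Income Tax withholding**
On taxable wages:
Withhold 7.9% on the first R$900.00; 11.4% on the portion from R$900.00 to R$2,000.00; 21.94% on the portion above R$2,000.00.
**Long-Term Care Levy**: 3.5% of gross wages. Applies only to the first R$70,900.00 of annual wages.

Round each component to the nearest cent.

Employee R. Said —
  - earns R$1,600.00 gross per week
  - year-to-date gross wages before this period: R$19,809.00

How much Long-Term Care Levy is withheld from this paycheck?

R$56.00

Long-Term Care Levy: 3.5% × R$1,600.00 = R$56.00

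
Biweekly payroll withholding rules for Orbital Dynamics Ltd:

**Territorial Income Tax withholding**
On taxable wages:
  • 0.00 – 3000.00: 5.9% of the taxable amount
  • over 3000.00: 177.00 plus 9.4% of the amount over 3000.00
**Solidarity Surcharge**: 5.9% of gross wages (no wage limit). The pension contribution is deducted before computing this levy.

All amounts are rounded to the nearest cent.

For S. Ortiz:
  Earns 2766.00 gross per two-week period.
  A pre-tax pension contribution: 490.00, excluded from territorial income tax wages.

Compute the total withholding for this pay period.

268.56

Territorial Income Tax: taxable = 2766.00 − 490.00 = 2276.00
  5.9% × 2276.00 = 134.28
Solidarity Surcharge: 5.9% × 2276.00 = 134.28
Total: 134.28 + 134.28 = 268.56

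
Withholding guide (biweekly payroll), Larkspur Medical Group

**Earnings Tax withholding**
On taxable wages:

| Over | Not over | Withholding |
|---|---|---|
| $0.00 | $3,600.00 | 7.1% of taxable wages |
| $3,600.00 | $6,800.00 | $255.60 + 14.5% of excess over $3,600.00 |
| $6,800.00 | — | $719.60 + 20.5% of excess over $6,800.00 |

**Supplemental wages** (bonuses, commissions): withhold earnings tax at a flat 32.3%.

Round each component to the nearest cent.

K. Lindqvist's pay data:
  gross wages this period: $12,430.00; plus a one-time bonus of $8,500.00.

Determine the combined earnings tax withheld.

Earnings Tax: taxable = $12,430.00
  $719.60 + 20.5% × ($12,430.00 − $6,800.00) = $719.60 + 20.5% × $5,630.00 = $1,873.75
Supplemental (32.3% flat on bonus): 32.3% × $8,500.00 = $2,745.50
Total earnings tax: $1,873.75 + $2,745.50 = $4,619.25

$4,619.25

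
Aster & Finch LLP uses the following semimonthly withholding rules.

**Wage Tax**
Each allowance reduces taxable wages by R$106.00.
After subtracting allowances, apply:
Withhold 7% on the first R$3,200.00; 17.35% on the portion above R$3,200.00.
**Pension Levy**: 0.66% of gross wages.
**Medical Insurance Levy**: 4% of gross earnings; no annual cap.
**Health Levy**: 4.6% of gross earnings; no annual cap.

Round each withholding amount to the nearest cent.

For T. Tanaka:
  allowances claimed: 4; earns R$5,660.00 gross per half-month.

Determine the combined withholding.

R$1,101.37

Wage Tax: taxable = R$5,660.00 − 4×R$106.00 = R$5,236.00
  R$224.00 + 17.35% × (R$5,236.00 − R$3,200.00) = R$224.00 + 17.35% × R$2,036.00 = R$577.25
Pension Levy: 0.66% × R$5,660.00 = R$37.36
Medical Insurance Levy: 4% × R$5,660.00 = R$226.40
Health Levy: 4.6% × R$5,660.00 = R$260.36
Total: R$577.25 + R$37.36 + R$226.40 + R$260.36 = R$1,101.37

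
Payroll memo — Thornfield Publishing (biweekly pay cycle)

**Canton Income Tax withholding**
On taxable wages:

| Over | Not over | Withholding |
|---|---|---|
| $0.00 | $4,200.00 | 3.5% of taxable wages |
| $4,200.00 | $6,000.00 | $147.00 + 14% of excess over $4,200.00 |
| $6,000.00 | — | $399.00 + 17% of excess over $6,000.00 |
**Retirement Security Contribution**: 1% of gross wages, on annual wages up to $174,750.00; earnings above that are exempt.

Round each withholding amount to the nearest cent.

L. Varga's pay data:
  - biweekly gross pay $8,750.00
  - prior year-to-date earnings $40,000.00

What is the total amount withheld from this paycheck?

$954.00

Canton Income Tax: taxable = $8,750.00
  $399.00 + 17% × ($8,750.00 − $6,000.00) = $399.00 + 17% × $2,750.00 = $866.50
Retirement Security Contribution: 1% × $8,750.00 = $87.50
Total: $866.50 + $87.50 = $954.00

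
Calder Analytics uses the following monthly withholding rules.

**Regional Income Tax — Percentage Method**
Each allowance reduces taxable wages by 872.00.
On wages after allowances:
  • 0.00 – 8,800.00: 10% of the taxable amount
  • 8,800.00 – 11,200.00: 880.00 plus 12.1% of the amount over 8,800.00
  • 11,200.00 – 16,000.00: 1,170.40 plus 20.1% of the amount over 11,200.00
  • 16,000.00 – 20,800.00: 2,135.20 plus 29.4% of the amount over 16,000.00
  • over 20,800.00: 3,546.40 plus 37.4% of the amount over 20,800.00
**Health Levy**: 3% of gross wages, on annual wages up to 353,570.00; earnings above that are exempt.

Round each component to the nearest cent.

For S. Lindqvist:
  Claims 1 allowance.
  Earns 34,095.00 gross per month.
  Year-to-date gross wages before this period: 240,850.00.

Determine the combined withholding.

9,215.45

Regional Income Tax: taxable = 34,095.00 − 1×872.00 = 33,223.00
  3,546.40 + 37.4% × (33,223.00 − 20,800.00) = 3,546.40 + 37.4% × 12,423.00 = 8,192.60
Health Levy: 3% × 34,095.00 = 1,022.85
Total: 8,192.60 + 1,022.85 = 9,215.45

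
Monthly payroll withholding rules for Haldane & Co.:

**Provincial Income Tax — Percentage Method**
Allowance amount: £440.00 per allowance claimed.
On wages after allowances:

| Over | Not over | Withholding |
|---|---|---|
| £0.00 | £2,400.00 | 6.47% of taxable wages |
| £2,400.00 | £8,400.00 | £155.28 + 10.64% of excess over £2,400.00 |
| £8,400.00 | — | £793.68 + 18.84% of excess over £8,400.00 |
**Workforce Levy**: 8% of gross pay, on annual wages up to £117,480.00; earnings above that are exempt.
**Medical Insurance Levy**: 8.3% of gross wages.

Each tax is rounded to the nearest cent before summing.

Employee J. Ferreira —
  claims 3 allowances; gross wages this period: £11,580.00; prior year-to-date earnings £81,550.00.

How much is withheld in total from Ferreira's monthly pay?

Provincial Income Tax: taxable = £11,580.00 − 3×£440.00 = £10,260.00
  £793.68 + 18.84% × (£10,260.00 − £8,400.00) = £793.68 + 18.84% × £1,860.00 = £1,144.10
Workforce Levy: 8% × £11,580.00 = £926.40
Medical Insurance Levy: 8.3% × £11,580.00 = £961.14
Total: £1,144.10 + £926.40 + £961.14 = £3,031.64

£3,031.64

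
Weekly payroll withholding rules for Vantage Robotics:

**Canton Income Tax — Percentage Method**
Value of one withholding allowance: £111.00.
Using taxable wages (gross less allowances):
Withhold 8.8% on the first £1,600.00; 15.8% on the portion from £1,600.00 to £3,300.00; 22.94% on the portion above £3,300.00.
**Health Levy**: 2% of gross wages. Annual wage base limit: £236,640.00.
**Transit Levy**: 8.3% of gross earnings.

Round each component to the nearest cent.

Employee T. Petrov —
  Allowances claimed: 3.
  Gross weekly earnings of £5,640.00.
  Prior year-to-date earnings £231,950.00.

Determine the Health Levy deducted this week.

£93.80

Health Levy: cap £236,640.00 − YTD £231,950.00 = £4,690.00 subject; 2% × £4,690.00 = £93.80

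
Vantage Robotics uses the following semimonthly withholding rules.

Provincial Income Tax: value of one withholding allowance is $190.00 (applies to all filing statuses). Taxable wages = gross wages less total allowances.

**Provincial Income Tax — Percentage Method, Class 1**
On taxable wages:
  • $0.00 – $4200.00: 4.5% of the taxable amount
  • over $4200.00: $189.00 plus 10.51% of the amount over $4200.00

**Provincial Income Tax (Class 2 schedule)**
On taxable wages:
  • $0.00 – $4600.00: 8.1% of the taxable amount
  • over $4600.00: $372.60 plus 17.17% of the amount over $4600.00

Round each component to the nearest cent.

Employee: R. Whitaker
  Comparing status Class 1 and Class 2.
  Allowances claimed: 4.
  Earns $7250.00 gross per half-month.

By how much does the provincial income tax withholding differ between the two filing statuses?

Provincial Income Tax (Class 1): taxable = $7250.00 − 4×$190.00 = $6490.00
  $189.00 + 10.51% × ($6490.00 − $4200.00) = $189.00 + 10.51% × $2290.00 = $429.68
Provincial Income Tax (Class 2): taxable = $7250.00 − 4×$190.00 = $6490.00
  $372.60 + 17.17% × ($6490.00 − $4600.00) = $372.60 + 17.17% × $1890.00 = $697.11
Difference: |$429.68 − $697.11| = $267.43 (higher under Class 2)

$267.43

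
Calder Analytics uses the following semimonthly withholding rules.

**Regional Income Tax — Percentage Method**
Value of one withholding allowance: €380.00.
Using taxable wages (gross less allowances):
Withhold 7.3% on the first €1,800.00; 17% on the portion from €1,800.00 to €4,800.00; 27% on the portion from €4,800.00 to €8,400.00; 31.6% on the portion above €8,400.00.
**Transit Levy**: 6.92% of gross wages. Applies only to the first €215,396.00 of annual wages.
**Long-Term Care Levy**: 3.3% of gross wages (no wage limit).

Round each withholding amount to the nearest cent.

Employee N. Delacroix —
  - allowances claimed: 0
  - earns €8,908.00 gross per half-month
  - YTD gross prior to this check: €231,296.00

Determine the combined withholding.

Regional Income Tax: taxable = €8,908.00
  €1,613.40 + 31.6% × (€8,908.00 − €8,400.00) = €1,613.40 + 31.6% × €508.00 = €1,773.93
Transit Levy: YTD €231,296.00 ≥ cap €215,396.00 → €0.00
Long-Term Care Levy: 3.3% × €8,908.00 = €293.96
Total: €1,773.93 + €0.00 + €293.96 = €2,067.89

€2,067.89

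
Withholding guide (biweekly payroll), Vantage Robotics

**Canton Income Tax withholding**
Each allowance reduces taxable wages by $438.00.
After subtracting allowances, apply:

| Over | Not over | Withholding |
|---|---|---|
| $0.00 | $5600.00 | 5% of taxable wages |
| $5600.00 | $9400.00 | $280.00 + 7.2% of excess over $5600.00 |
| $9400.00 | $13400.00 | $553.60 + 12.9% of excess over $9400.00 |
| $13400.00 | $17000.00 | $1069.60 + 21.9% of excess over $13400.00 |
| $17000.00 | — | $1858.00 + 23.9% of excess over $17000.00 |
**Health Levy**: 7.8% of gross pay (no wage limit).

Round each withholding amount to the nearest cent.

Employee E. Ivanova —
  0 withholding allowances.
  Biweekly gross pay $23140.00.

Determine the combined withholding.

Canton Income Tax: taxable = $23140.00
  $1858.00 + 23.9% × ($23140.00 − $17000.00) = $1858.00 + 23.9% × $6140.00 = $3325.46
Health Levy: 7.8% × $23140.00 = $1804.92
Total: $3325.46 + $1804.92 = $5130.38

$5130.38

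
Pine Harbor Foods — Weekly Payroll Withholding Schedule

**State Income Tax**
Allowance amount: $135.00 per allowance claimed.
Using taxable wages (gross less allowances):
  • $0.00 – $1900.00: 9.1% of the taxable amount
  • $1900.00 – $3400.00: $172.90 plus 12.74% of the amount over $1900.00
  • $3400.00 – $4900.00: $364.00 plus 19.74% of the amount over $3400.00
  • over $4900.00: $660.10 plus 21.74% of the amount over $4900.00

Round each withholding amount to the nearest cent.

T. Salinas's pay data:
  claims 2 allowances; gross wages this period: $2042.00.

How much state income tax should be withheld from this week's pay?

State Income Tax: taxable = $2042.00 − 2×$135.00 = $1772.00
  9.1% × $1772.00 = $161.25

$161.25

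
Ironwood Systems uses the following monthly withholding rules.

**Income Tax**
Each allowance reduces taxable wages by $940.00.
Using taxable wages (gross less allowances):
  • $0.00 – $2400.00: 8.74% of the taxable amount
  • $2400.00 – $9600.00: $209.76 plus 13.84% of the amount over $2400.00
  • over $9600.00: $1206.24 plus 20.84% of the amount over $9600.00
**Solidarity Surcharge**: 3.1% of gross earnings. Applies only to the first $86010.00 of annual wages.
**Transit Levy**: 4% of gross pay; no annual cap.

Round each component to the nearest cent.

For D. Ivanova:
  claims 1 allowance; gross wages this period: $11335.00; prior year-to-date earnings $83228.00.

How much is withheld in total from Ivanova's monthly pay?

Income Tax: taxable = $11335.00 − 1×$940.00 = $10395.00
  $1206.24 + 20.84% × ($10395.00 − $9600.00) = $1206.24 + 20.84% × $795.00 = $1371.92
Solidarity Surcharge: cap $86010.00 − YTD $83228.00 = $2782.00 subject; 3.1% × $2782.00 = $86.24
Transit Levy: 4% × $11335.00 = $453.40
Total: $1371.92 + $86.24 + $453.40 = $1911.56

$1911.56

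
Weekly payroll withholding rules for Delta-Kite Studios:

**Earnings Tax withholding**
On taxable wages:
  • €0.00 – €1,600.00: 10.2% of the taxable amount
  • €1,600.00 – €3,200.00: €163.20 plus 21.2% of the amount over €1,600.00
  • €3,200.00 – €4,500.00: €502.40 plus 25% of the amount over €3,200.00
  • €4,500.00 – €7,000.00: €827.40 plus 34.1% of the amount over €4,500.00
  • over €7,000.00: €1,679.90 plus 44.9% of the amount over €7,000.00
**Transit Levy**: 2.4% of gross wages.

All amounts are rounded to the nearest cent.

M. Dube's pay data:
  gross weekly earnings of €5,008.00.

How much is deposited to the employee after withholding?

Earnings Tax: taxable = €5,008.00
  €827.40 + 34.1% × (€5,008.00 − €4,500.00) = €827.40 + 34.1% × €508.00 = €1,000.63
Transit Levy: 2.4% × €5,008.00 = €120.19
Total withheld: €1,000.63 + €120.19 = €1,120.82
Net pay: €5,008.00 − €1,120.82 = €3,887.18

€3,887.18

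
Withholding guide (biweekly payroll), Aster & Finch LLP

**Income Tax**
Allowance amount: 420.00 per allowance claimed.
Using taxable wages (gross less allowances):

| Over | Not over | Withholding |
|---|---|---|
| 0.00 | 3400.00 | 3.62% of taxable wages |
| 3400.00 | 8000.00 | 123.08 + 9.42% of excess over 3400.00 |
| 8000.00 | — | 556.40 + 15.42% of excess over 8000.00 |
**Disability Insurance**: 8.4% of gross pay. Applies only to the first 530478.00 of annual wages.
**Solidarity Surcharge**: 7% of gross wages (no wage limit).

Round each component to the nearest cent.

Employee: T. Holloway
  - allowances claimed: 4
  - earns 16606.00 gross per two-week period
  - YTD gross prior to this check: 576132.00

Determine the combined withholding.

Income Tax: taxable = 16606.00 − 4×420.00 = 14926.00
  556.40 + 15.42% × (14926.00 − 8000.00) = 556.40 + 15.42% × 6926.00 = 1624.39
Disability Insurance: YTD 576132.00 ≥ cap 530478.00 → 0.00
Solidarity Surcharge: 7% × 16606.00 = 1162.42
Total: 1624.39 + 0.00 + 1162.42 = 2786.81

2786.81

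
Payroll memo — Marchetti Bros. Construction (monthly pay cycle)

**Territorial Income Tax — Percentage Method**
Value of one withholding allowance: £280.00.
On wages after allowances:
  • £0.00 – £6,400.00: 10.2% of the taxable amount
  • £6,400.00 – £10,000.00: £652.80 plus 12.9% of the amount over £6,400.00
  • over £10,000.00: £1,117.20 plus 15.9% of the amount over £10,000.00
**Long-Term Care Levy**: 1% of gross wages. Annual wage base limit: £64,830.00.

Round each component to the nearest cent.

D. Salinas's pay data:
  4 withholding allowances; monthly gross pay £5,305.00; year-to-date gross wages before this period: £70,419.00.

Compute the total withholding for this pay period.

£426.87

Territorial Income Tax: taxable = £5,305.00 − 4×£280.00 = £4,185.00
  10.2% × £4,185.00 = £426.87
Long-Term Care Levy: YTD £70,419.00 ≥ cap £64,830.00 → £0.00
Total: £426.87 + £0.00 = £426.87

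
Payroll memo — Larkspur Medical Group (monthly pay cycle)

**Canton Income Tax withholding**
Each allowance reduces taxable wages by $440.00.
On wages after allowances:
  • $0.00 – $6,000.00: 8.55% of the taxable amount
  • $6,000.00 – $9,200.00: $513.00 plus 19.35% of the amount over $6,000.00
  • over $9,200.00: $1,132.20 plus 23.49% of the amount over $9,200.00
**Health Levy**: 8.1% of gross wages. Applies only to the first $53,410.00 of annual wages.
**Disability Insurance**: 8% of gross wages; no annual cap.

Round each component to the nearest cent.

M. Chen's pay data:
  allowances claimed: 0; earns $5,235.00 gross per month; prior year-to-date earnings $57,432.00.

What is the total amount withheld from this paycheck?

$866.39

Canton Income Tax: taxable = $5,235.00
  8.55% × $5,235.00 = $447.59
Health Levy: YTD $57,432.00 ≥ cap $53,410.00 → $0.00
Disability Insurance: 8% × $5,235.00 = $418.80
Total: $447.59 + $0.00 + $418.80 = $866.39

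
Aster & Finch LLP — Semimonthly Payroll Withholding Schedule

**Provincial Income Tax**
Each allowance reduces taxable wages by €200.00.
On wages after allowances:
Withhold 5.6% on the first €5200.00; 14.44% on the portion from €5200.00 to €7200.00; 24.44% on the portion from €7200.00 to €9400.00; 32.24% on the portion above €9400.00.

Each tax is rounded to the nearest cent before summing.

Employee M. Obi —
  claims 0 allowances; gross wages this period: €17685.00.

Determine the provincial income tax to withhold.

Provincial Income Tax: taxable = €17685.00
  €1117.68 + 32.24% × (€17685.00 − €9400.00) = €1117.68 + 32.24% × €8285.00 = €3788.76

€3788.76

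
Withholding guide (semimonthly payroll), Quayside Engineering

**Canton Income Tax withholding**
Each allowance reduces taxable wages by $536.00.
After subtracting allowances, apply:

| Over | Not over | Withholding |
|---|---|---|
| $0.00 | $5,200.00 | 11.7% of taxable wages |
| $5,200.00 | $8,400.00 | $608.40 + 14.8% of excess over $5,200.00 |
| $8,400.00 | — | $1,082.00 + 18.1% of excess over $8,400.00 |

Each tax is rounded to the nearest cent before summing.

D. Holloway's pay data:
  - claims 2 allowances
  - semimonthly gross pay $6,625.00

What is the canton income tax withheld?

$660.64

Canton Income Tax: taxable = $6,625.00 − 2×$536.00 = $5,553.00
  $608.40 + 14.8% × ($5,553.00 − $5,200.00) = $608.40 + 14.8% × $353.00 = $660.64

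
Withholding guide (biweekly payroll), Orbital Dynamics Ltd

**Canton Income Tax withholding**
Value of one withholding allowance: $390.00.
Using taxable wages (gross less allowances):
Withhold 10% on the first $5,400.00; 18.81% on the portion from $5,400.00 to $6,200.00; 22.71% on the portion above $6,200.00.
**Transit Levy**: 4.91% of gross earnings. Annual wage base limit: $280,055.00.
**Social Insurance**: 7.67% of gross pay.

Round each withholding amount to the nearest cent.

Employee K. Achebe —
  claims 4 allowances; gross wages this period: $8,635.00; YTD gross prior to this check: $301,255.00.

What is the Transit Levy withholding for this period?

Transit Levy: YTD $301,255.00 ≥ cap $280,055.00 → $0.00

$0.00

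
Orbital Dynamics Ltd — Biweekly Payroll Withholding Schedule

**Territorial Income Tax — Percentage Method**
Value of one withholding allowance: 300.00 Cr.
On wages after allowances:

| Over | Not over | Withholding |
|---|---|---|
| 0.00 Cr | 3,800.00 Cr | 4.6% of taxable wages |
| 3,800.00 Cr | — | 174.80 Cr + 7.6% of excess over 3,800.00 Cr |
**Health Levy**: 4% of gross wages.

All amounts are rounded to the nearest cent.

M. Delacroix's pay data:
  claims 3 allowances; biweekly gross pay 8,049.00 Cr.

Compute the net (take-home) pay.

Territorial Income Tax: taxable = 8,049.00 Cr − 3×300.00 Cr = 7,149.00 Cr
  174.80 Cr + 7.6% × (7,149.00 Cr − 3,800.00 Cr) = 174.80 Cr + 7.6% × 3,349.00 Cr = 429.32 Cr
Health Levy: 4% × 8,049.00 Cr = 321.96 Cr
Total withheld: 429.32 Cr + 321.96 Cr = 751.28 Cr
Net pay: 8,049.00 Cr − 751.28 Cr = 7,297.72 Cr

7,297.72 Cr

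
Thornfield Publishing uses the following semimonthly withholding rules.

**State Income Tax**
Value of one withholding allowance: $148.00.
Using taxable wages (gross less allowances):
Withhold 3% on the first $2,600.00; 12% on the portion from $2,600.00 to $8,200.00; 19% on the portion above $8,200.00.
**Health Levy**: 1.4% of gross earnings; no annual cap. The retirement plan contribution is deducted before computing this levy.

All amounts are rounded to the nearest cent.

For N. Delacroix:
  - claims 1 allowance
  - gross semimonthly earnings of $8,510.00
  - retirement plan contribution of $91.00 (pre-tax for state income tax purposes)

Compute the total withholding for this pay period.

State Income Tax: taxable = $8,510.00 − $91.00 − 1×$148.00 = $8,271.00
  $750.00 + 19% × ($8,271.00 − $8,200.00) = $750.00 + 19% × $71.00 = $763.49
Health Levy: 1.4% × $8,419.00 = $117.87
Total: $763.49 + $117.87 = $881.36

$881.36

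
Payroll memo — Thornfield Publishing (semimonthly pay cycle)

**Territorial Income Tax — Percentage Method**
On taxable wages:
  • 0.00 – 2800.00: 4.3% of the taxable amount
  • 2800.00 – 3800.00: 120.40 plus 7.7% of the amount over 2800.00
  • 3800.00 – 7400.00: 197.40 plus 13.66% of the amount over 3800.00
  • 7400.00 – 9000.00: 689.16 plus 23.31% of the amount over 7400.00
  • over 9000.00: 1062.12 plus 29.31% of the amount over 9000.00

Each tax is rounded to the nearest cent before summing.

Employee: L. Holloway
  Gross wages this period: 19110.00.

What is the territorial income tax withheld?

4025.36

Territorial Income Tax: taxable = 19110.00
  1062.12 + 29.31% × (19110.00 − 9000.00) = 1062.12 + 29.31% × 10110.00 = 4025.36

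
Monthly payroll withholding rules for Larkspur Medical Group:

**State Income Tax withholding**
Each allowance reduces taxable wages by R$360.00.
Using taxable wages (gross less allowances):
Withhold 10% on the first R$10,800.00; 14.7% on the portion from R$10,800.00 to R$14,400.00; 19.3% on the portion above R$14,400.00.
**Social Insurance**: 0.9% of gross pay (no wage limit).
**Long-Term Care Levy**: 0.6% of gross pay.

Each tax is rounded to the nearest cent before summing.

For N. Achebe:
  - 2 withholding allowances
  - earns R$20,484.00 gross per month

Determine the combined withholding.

R$2,951.71

State Income Tax: taxable = R$20,484.00 − 2×R$360.00 = R$19,764.00
  R$1,609.20 + 19.3% × (R$19,764.00 − R$14,400.00) = R$1,609.20 + 19.3% × R$5,364.00 = R$2,644.45
Social Insurance: 0.9% × R$20,484.00 = R$184.36
Long-Term Care Levy: 0.6% × R$20,484.00 = R$122.90
Total: R$2,644.45 + R$184.36 + R$122.90 = R$2,951.71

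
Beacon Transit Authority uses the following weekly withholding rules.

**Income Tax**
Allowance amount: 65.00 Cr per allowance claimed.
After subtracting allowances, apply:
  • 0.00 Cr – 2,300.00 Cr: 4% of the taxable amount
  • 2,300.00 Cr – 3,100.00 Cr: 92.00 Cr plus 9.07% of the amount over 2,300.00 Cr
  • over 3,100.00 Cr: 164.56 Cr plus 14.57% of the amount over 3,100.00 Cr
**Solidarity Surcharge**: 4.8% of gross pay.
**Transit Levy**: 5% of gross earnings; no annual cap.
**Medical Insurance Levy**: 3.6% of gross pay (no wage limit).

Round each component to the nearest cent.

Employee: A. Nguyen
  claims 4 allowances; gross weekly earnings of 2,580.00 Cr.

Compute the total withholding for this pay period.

Income Tax: taxable = 2,580.00 Cr − 4×65.00 Cr = 2,320.00 Cr
  92.00 Cr + 9.07% × (2,320.00 Cr − 2,300.00 Cr) = 92.00 Cr + 9.07% × 20.00 Cr = 93.81 Cr
Solidarity Surcharge: 4.8% × 2,580.00 Cr = 123.84 Cr
Transit Levy: 5% × 2,580.00 Cr = 129.00 Cr
Medical Insurance Levy: 3.6% × 2,580.00 Cr = 92.88 Cr
Total: 93.81 Cr + 123.84 Cr + 129.00 Cr + 92.88 Cr = 439.53 Cr

439.53 Cr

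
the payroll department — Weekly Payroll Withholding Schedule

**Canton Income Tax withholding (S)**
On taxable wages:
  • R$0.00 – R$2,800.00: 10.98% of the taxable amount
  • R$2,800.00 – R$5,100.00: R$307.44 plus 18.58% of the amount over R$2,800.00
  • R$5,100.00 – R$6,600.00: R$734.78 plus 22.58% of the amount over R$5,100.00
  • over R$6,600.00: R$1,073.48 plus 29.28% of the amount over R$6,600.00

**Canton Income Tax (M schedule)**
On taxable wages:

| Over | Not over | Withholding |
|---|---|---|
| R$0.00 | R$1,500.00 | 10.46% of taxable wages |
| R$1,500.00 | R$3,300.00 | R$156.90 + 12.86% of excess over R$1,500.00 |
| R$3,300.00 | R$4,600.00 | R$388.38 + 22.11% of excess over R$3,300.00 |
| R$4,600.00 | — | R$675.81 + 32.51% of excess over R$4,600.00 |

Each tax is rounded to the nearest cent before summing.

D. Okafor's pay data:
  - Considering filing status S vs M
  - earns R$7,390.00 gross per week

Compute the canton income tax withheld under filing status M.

Canton Income Tax (M): taxable = R$7,390.00
  R$675.81 + 32.51% × (R$7,390.00 − R$4,600.00) = R$675.81 + 32.51% × R$2,790.00 = R$1,582.84

R$1,582.84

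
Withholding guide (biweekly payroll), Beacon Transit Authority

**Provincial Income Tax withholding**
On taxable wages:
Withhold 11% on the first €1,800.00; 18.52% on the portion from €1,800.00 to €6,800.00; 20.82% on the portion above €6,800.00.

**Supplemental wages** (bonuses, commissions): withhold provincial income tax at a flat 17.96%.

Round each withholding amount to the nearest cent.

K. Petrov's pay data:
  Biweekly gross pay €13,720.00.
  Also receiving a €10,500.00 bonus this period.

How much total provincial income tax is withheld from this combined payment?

Provincial Income Tax: taxable = €13,720.00
  €1,124.00 + 20.82% × (€13,720.00 − €6,800.00) = €1,124.00 + 20.82% × €6,920.00 = €2,564.74
Supplemental (17.96% flat on bonus): 17.96% × €10,500.00 = €1,885.80
Total provincial income tax: €2,564.74 + €1,885.80 = €4,450.54

€4,450.54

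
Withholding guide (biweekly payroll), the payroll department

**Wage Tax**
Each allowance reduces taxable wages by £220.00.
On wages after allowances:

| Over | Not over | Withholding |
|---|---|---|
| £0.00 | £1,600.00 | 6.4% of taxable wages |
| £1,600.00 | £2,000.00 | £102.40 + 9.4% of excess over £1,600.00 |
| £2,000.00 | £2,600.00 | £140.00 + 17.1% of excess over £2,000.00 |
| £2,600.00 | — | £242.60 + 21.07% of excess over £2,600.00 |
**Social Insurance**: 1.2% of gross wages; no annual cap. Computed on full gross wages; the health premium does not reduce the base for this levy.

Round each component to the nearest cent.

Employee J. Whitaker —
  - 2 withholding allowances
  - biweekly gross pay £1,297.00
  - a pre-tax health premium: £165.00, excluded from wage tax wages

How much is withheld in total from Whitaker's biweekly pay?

Wage Tax: taxable = £1,297.00 − £165.00 − 2×£220.00 = £692.00
  6.4% × £692.00 = £44.29
Social Insurance: 1.2% × £1,297.00 = £15.56
Total: £44.29 + £15.56 = £59.85

£59.85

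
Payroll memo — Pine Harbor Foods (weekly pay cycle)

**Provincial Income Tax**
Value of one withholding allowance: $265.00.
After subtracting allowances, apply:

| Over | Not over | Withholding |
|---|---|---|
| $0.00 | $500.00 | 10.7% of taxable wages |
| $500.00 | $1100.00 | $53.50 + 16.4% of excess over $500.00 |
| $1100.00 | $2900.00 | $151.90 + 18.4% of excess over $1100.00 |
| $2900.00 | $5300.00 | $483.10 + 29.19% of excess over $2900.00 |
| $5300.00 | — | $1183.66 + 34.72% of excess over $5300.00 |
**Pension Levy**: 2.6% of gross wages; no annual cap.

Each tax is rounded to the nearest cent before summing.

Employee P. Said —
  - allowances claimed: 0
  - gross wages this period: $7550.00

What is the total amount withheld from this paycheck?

$2161.16

Provincial Income Tax: taxable = $7550.00
  $1183.66 + 34.72% × ($7550.00 − $5300.00) = $1183.66 + 34.72% × $2250.00 = $1964.86
Pension Levy: 2.6% × $7550.00 = $196.30
Total: $1964.86 + $196.30 = $2161.16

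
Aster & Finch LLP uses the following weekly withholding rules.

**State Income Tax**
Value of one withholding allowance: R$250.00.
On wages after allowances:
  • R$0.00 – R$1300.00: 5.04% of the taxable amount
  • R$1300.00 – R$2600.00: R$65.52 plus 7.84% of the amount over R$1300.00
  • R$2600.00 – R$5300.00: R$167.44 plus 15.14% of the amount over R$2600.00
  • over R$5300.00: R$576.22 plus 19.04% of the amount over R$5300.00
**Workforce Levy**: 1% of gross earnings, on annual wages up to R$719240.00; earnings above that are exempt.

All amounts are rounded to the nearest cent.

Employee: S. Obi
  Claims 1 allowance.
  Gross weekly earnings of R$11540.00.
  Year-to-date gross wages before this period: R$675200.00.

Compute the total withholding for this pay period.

R$1832.12

State Income Tax: taxable = R$11540.00 − 1×R$250.00 = R$11290.00
  R$576.22 + 19.04% × (R$11290.00 − R$5300.00) = R$576.22 + 19.04% × R$5990.00 = R$1716.72
Workforce Levy: 1% × R$11540.00 = R$115.40
Total: R$1716.72 + R$115.40 = R$1832.12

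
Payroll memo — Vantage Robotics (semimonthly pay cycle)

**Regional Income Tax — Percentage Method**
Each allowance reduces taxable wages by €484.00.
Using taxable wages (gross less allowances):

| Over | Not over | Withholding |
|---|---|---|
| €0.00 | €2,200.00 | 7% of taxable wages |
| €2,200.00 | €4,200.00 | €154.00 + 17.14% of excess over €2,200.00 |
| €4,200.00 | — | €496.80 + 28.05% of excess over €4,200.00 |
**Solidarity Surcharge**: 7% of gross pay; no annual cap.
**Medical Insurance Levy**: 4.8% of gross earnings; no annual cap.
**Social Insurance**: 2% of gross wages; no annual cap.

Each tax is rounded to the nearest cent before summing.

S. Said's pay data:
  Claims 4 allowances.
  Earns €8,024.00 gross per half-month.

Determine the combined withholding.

Regional Income Tax: taxable = €8,024.00 − 4×€484.00 = €6,088.00
  €496.80 + 28.05% × (€6,088.00 − €4,200.00) = €496.80 + 28.05% × €1,888.00 = €1,026.38
Solidarity Surcharge: 7% × €8,024.00 = €561.68
Medical Insurance Levy: 4.8% × €8,024.00 = €385.15
Social Insurance: 2% × €8,024.00 = €160.48
Total: €1,026.38 + €561.68 + €385.15 + €160.48 = €2,133.69

€2,133.69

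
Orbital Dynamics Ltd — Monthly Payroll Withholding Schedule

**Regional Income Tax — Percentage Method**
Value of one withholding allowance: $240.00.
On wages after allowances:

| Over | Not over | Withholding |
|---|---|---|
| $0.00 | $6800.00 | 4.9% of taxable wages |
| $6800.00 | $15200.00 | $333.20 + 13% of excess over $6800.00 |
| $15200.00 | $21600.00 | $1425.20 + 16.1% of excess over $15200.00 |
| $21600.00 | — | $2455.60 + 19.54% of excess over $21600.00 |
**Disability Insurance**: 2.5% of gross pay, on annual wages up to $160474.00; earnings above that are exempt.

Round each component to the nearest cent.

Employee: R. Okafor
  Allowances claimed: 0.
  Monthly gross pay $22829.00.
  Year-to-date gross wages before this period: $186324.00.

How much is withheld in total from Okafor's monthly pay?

$2695.75

Regional Income Tax: taxable = $22829.00
  $2455.60 + 19.54% × ($22829.00 − $21600.00) = $2455.60 + 19.54% × $1229.00 = $2695.75
Disability Insurance: YTD $186324.00 ≥ cap $160474.00 → $0.00
Total: $2695.75 + $0.00 = $2695.75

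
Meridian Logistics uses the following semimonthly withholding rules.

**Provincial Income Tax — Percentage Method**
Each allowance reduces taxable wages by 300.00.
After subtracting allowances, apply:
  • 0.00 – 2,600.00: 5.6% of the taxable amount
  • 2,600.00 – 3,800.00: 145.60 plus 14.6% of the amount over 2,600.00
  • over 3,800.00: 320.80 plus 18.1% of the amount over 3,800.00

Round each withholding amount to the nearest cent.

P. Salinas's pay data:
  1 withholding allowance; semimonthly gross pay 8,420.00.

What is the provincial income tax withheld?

1,102.72

Provincial Income Tax: taxable = 8,420.00 − 1×300.00 = 8,120.00
  320.80 + 18.1% × (8,120.00 − 3,800.00) = 320.80 + 18.1% × 4,320.00 = 1,102.72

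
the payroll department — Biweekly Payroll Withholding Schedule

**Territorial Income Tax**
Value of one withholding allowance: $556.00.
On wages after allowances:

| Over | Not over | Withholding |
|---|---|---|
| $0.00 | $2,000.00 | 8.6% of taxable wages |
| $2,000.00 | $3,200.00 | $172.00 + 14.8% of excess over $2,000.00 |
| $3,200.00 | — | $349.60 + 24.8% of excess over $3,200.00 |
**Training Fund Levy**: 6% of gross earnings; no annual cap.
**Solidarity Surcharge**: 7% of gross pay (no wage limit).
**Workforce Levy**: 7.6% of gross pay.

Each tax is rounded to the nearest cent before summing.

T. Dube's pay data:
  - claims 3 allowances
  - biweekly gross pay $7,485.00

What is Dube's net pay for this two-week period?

Territorial Income Tax: taxable = $7,485.00 − 3×$556.00 = $5,817.00
  $349.60 + 24.8% × ($5,817.00 − $3,200.00) = $349.60 + 24.8% × $2,617.00 = $998.62
Training Fund Levy: 6% × $7,485.00 = $449.10
Solidarity Surcharge: 7% × $7,485.00 = $523.95
Workforce Levy: 7.6% × $7,485.00 = $568.86
Total withheld: $998.62 + $449.10 + $523.95 + $568.86 = $2,540.53
Net pay: $7,485.00 − $2,540.53 = $4,944.47

$4,944.47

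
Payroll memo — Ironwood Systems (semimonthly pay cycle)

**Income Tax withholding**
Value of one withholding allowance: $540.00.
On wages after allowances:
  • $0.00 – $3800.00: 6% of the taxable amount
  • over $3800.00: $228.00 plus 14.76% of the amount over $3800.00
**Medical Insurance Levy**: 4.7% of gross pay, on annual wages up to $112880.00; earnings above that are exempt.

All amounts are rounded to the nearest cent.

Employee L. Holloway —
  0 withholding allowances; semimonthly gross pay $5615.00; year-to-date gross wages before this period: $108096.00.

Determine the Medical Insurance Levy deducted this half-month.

Medical Insurance Levy: cap $112880.00 − YTD $108096.00 = $4784.00 subject; 4.7% × $4784.00 = $224.85

$224.85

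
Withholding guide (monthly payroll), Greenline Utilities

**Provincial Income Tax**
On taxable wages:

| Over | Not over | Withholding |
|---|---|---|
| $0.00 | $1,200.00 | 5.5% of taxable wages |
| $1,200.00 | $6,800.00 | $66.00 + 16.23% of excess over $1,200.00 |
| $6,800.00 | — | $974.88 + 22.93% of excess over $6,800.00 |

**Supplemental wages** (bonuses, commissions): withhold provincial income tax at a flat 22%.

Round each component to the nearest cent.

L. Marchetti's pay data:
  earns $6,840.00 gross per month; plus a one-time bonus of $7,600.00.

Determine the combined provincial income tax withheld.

$2,656.05

Provincial Income Tax: taxable = $6,840.00
  $974.88 + 22.93% × ($6,840.00 − $6,800.00) = $974.88 + 22.93% × $40.00 = $984.05
Supplemental (22% flat on bonus): 22% × $7,600.00 = $1,672.00
Total provincial income tax: $984.05 + $1,672.00 = $2,656.05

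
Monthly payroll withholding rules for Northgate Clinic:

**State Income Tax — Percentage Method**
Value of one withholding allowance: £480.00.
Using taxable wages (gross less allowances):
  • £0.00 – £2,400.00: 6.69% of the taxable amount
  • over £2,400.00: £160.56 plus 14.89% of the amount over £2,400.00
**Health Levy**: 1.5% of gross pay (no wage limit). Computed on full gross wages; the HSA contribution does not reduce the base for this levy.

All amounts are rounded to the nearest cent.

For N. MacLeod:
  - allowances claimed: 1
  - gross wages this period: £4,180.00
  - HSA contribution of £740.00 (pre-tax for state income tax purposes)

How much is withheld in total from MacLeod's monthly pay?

State Income Tax: taxable = £4,180.00 − £740.00 − 1×£480.00 = £2,960.00
  £160.56 + 14.89% × (£2,960.00 − £2,400.00) = £160.56 + 14.89% × £560.00 = £243.94
Health Levy: 1.5% × £4,180.00 = £62.70
Total: £243.94 + £62.70 = £306.64

£306.64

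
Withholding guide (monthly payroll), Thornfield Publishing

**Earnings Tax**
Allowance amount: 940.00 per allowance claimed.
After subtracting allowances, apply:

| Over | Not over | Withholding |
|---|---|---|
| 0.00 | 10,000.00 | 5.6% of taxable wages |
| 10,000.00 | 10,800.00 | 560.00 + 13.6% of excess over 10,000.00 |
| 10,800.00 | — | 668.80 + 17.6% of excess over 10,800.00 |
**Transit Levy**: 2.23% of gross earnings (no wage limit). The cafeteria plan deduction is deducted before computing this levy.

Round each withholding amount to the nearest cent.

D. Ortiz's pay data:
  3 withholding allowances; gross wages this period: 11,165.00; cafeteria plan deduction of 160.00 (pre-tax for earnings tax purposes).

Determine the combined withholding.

703.77

Earnings Tax: taxable = 11,165.00 − 160.00 − 3×940.00 = 8,185.00
  5.6% × 8,185.00 = 458.36
Transit Levy: 2.23% × 11,005.00 = 245.41
Total: 458.36 + 245.41 = 703.77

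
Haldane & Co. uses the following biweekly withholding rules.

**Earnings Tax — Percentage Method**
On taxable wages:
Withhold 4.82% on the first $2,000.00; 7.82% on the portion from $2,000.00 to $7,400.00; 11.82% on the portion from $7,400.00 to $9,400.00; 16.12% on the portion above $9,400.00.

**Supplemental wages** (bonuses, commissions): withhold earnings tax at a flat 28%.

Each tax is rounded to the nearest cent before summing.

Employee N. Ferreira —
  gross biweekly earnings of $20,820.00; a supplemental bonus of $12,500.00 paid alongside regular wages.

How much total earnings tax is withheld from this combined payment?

$6,095.98

Earnings Tax: taxable = $20,820.00
  $755.08 + 16.12% × ($20,820.00 − $9,400.00) = $755.08 + 16.12% × $11,420.00 = $2,595.98
Supplemental (28% flat on bonus): 28% × $12,500.00 = $3,500.00
Total earnings tax: $2,595.98 + $3,500.00 = $6,095.98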